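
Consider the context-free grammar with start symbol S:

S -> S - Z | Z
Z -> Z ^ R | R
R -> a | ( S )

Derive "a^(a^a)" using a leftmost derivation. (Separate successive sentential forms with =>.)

S => Z => Z^R => R^R => a^R => a^(S) => a^(Z) => a^(Z^R) => a^(R^R) => a^(a^R) => a^(a^a)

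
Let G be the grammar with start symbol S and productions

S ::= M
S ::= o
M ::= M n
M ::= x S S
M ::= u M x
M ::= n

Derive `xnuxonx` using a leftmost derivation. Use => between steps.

S => M => xSS => xMS => xnS => xnM => xnuMx => xnuxSSx => xnuxoSx => xnuxoMx => xnuxonx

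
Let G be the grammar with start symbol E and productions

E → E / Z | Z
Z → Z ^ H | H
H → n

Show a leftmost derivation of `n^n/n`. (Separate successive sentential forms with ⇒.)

E ⇒ E/Z   [E → E / Z]
E/Z ⇒ Z/Z   [E → Z]
Z/Z ⇒ Z^H/Z   [Z → Z ^ H]
Z^H/Z ⇒ H^H/Z   [Z → H]
H^H/Z ⇒ n^H/Z   [H → n]
n^H/Z ⇒ n^n/Z   [H → n]
n^n/Z ⇒ n^n/H   [Z → H]
n^n/H ⇒ n^n/n   [H → n]

E⇒E/Z⇒Z/Z⇒Z^H/Z⇒H^H/Z⇒n^H/Z⇒n^n/Z⇒n^n/H⇒n^n/n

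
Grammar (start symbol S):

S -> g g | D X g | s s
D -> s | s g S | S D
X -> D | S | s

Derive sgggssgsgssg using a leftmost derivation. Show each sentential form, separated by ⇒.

S ⇒ DXg   [S -> D X g]
DXg ⇒ SDXg   [D -> S D]
SDXg ⇒ DXgDXg   [S -> D X g]
DXgDXg ⇒ sgSXgDXg   [D -> s g S]
sgSXgDXg ⇒ sgDXgXgDXg   [S -> D X g]
sgDXgXgDXg ⇒ sgSDXgXgDXg   [D -> S D]
sgSDXgXgDXg ⇒ sgggDXgXgDXg   [S -> g g]
sgggDXgXgDXg ⇒ sgggsXgXgDXg   [D -> s]
sgggsXgXgDXg ⇒ sgggssgXgDXg   [X -> s]
sgggssgXgDXg ⇒ sgggssgsgDXg   [X -> s]
sgggssgsgDXg ⇒ sgggssgsgsXg   [D -> s]
sgggssgsgsXg ⇒ sgggssgsgssg   [X -> s]

S⇒DXg⇒SDXg⇒DXgDXg⇒sgSXgDXg⇒sgDXgXgDXg⇒sgSDXgXgDXg⇒sgggDXgXgDXg⇒sgggsXgXgDXg⇒sgggssgXgDXg⇒sgggssgsgDXg⇒sgggssgsgsXg⇒sgggssgsgssg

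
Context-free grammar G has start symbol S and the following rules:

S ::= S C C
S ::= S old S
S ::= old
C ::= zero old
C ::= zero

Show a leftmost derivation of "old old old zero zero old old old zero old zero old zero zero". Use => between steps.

S => S C C => S C C C C => S old S C C C C => S C C old S C C C C => S old S C C old S C C C C => old old S C C old S C C C C => old old old C C old S C C C C => old old old zero C old S C C C C => old old old zero zero old old S C C C C => old old old zero zero old old old C C C C => old old old zero zero old old old zero old C C C => old old old zero zero old old old zero old zero old C C => old old old zero zero old old old zero old zero old zero C => old old old zero zero old old old zero old zero old zero zero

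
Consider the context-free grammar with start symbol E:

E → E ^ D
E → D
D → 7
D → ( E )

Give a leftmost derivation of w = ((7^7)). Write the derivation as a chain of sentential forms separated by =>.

E => D   [E → D]
D => (E)   [D → ( E )]
(E) => (D)   [E → D]
(D) => ((E))   [D → ( E )]
((E)) => ((E^D))   [E → E ^ D]
((E^D)) => ((D^D))   [E → D]
((D^D)) => ((7^D))   [D → 7]
((7^D)) => ((7^7))   [D → 7]

E => D => (E) => (D) => ((E)) => ((E^D)) => ((D^D)) => ((7^D)) => ((7^7))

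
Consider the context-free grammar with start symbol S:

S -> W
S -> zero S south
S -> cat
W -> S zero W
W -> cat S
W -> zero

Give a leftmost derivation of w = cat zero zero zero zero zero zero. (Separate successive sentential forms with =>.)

S => W   [S -> W]
W => S zero W   [W -> S zero W]
S zero W => W zero W   [S -> W]
W zero W => S zero W zero W   [W -> S zero W]
S zero W zero W => W zero W zero W   [S -> W]
W zero W zero W => S zero W zero W zero W   [W -> S zero W]
S zero W zero W zero W => cat zero W zero W zero W   [S -> cat]
cat zero W zero W zero W => cat zero zero zero W zero W   [W -> zero]
cat zero zero zero W zero W => cat zero zero zero zero zero W   [W -> zero]
cat zero zero zero zero zero W => cat zero zero zero zero zero zero   [W -> zero]

S => W => S zero W => W zero W => S zero W zero W => W zero W zero W => S zero W zero W zero W => cat zero W zero W zero W => cat zero zero zero W zero W => cat zero zero zero zero zero W => cat zero zero zero zero zero zero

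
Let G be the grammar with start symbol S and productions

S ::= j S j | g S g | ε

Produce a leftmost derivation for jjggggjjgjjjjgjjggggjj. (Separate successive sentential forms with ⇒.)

S ⇒ jSj   [S ::= j S j]
jSj ⇒ jjSjj   [S ::= j S j]
jjSjj ⇒ jjgSgjj   [S ::= g S g]
jjgSgjj ⇒ jjggSggjj   [S ::= g S g]
jjggSggjj ⇒ jjgggSgggjj   [S ::= g S g]
jjgggSgggjj ⇒ jjggggSggggjj   [S ::= g S g]
jjggggSggggjj ⇒ jjggggjSjggggjj   [S ::= j S j]
jjggggjSjggggjj ⇒ jjggggjjSjjggggjj   [S ::= j S j]
jjggggjjSjjggggjj ⇒ jjggggjjgSgjjggggjj   [S ::= g S g]
jjggggjjgSgjjggggjj ⇒ jjggggjjgjSjgjjggggjj   [S ::= j S j]
jjggggjjgjSjgjjggggjj ⇒ jjggggjjgjjSjjgjjggggjj   [S ::= j S j]
jjggggjjgjjSjjgjjggggjj ⇒ jjggggjjgjjjjgjjggggjj   [S ::= ε]

S ⇒ jSj ⇒ jjSjj ⇒ jjgSgjj ⇒ jjggSggjj ⇒ jjgggSgggjj ⇒ jjggggSggggjj ⇒ jjggggjSjggggjj ⇒ jjggggjjSjjggggjj ⇒ jjggggjjgSgjjggggjj ⇒ jjggggjjgjSjgjjggggjj ⇒ jjggggjjgjjSjjgjjggggjj ⇒ jjggggjjgjjjjgjjggggjj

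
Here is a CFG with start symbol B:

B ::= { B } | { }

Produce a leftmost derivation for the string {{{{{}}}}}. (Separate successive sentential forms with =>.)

B => {B} => {{B}} => {{{B}}} => {{{{B}}}} => {{{{{}}}}}

B => {B}   [B ::= { B }]
{B} => {{B}}   [B ::= { B }]
{{B}} => {{{B}}}   [B ::= { B }]
{{{B}}} => {{{{B}}}}   [B ::= { B }]
{{{{B}}}} => {{{{{}}}}}   [B ::= { }]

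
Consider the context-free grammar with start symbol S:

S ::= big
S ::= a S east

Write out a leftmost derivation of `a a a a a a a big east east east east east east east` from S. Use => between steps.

S => a S east => a a S east east => a a a S east east east => a a a a S east east east east => a a a a a S east east east east east => a a a a a a S east east east east east east => a a a a a a a S east east east east east east east => a a a a a a a big east east east east east east east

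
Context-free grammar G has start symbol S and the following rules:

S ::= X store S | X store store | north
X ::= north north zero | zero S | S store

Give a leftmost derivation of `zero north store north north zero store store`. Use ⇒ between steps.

S ⇒ X store S ⇒ zero S store S ⇒ zero north store S ⇒ zero north store X store store ⇒ zero north store north north zero store store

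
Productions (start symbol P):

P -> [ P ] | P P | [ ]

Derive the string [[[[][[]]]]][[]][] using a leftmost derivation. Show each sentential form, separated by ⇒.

P ⇒ PP ⇒ [P]P ⇒ [[P]]P ⇒ [[[P]]]P ⇒ [[[PP]]]P ⇒ [[[[]P]]]P ⇒ [[[[][P]]]]P ⇒ [[[[][[]]]]]P ⇒ [[[[][[]]]]]PP ⇒ [[[[][[]]]]][P]P ⇒ [[[[][[]]]]][[]]P ⇒ [[[[][[]]]]][[]][]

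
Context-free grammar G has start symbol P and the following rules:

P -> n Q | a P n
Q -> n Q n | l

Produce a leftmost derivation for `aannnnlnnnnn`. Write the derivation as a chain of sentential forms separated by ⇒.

P⇒aPn⇒aaPnn⇒aanQnn⇒aannQnnn⇒aannnQnnnn⇒aannnnQnnnnn⇒aannnnlnnnnn

P ⇒ aPn   [P -> a P n]
aPn ⇒ aaPnn   [P -> a P n]
aaPnn ⇒ aanQnn   [P -> n Q]
aanQnn ⇒ aannQnnn   [Q -> n Q n]
aannQnnn ⇒ aannnQnnnn   [Q -> n Q n]
aannnQnnnn ⇒ aannnnQnnnnn   [Q -> n Q n]
aannnnQnnnnn ⇒ aannnnlnnnnn   [Q -> l]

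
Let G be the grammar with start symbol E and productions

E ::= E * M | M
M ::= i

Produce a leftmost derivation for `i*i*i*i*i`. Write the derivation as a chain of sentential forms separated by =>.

E => E*M => E*M*M => E*M*M*M => E*M*M*M*M => M*M*M*M*M => i*M*M*M*M => i*i*M*M*M => i*i*i*M*M => i*i*i*i*M => i*i*i*i*i

E => E*M   [E ::= E * M]
E*M => E*M*M   [E ::= E * M]
E*M*M => E*M*M*M   [E ::= E * M]
E*M*M*M => E*M*M*M*M   [E ::= E * M]
E*M*M*M*M => M*M*M*M*M   [E ::= M]
M*M*M*M*M => i*M*M*M*M   [M ::= i]
i*M*M*M*M => i*i*M*M*M   [M ::= i]
i*i*M*M*M => i*i*i*M*M   [M ::= i]
i*i*i*M*M => i*i*i*i*M   [M ::= i]
i*i*i*i*M => i*i*i*i*i   [M ::= i]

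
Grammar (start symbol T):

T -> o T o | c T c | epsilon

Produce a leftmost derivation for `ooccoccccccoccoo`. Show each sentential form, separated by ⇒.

T ⇒ oTo ⇒ ooToo ⇒ oocTcoo ⇒ ooccTccoo ⇒ ooccoToccoo ⇒ ooccocTcoccoo ⇒ ooccoccTccoccoo ⇒ ooccocccTcccoccoo ⇒ ooccoccccccoccoo

T ⇒ oTo   [T -> o T o]
oTo ⇒ ooToo   [T -> o T o]
ooToo ⇒ oocTcoo   [T -> c T c]
oocTcoo ⇒ ooccTccoo   [T -> c T c]
ooccTccoo ⇒ ooccoToccoo   [T -> o T o]
ooccoToccoo ⇒ ooccocTcoccoo   [T -> c T c]
ooccocTcoccoo ⇒ ooccoccTccoccoo   [T -> c T c]
ooccoccTccoccoo ⇒ ooccocccTcccoccoo   [T -> c T c]
ooccocccTcccoccoo ⇒ ooccoccccccoccoo   [T -> epsilon]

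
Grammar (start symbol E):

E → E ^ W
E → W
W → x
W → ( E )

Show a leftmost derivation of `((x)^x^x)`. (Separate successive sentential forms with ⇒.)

E ⇒ W ⇒ (E) ⇒ (E^W) ⇒ (E^W^W) ⇒ (W^W^W) ⇒ ((E)^W^W) ⇒ ((W)^W^W) ⇒ ((x)^W^W) ⇒ ((x)^x^W) ⇒ ((x)^x^x)

E ⇒ W   [E → W]
W ⇒ (E)   [W → ( E )]
(E) ⇒ (E^W)   [E → E ^ W]
(E^W) ⇒ (E^W^W)   [E → E ^ W]
(E^W^W) ⇒ (W^W^W)   [E → W]
(W^W^W) ⇒ ((E)^W^W)   [W → ( E )]
((E)^W^W) ⇒ ((W)^W^W)   [E → W]
((W)^W^W) ⇒ ((x)^W^W)   [W → x]
((x)^W^W) ⇒ ((x)^x^W)   [W → x]
((x)^x^W) ⇒ ((x)^x^x)   [W → x]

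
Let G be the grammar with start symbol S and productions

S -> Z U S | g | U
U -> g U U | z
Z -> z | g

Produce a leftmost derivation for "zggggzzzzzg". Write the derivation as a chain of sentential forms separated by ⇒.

S ⇒ ZUS ⇒ zUS ⇒ zgUUS ⇒ zggUUUS ⇒ zgggUUUUS ⇒ zggggUUUUUS ⇒ zggggzUUUUS ⇒ zggggzzUUUS ⇒ zggggzzzUUS ⇒ zggggzzzzUS ⇒ zggggzzzzzS ⇒ zggggzzzzzg

S ⇒ ZUS   [S -> Z U S]
ZUS ⇒ zUS   [Z -> z]
zUS ⇒ zgUUS   [U -> g U U]
zgUUS ⇒ zggUUUS   [U -> g U U]
zggUUUS ⇒ zgggUUUUS   [U -> g U U]
zgggUUUUS ⇒ zggggUUUUUS   [U -> g U U]
zggggUUUUUS ⇒ zggggzUUUUS   [U -> z]
zggggzUUUUS ⇒ zggggzzUUUS   [U -> z]
zggggzzUUUS ⇒ zggggzzzUUS   [U -> z]
zggggzzzUUS ⇒ zggggzzzzUS   [U -> z]
zggggzzzzUS ⇒ zggggzzzzzS   [U -> z]
zggggzzzzzS ⇒ zggggzzzzzg   [S -> g]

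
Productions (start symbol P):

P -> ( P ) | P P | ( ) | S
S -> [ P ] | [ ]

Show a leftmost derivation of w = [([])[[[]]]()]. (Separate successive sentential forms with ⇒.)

P⇒S⇒[P]⇒[PP]⇒[(P)P]⇒[(S)P]⇒[([])P]⇒[([])PP]⇒[([])SP]⇒[([])[P]P]⇒[([])[S]P]⇒[([])[[P]]P]⇒[([])[[S]]P]⇒[([])[[[]]]P]⇒[([])[[[]]]()]

P ⇒ S   [P -> S]
S ⇒ [P]   [S -> [ P ]]
[P] ⇒ [PP]   [P -> P P]
[PP] ⇒ [(P)P]   [P -> ( P )]
[(P)P] ⇒ [(S)P]   [P -> S]
[(S)P] ⇒ [([])P]   [S -> [ ]]
[([])P] ⇒ [([])PP]   [P -> P P]
[([])PP] ⇒ [([])SP]   [P -> S]
[([])SP] ⇒ [([])[P]P]   [S -> [ P ]]
[([])[P]P] ⇒ [([])[S]P]   [P -> S]
[([])[S]P] ⇒ [([])[[P]]P]   [S -> [ P ]]
[([])[[P]]P] ⇒ [([])[[S]]P]   [P -> S]
[([])[[S]]P] ⇒ [([])[[[]]]P]   [S -> [ ]]
[([])[[[]]]P] ⇒ [([])[[[]]]()]   [P -> ( )]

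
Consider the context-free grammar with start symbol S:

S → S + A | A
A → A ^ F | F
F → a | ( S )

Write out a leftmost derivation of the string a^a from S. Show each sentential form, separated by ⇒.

S ⇒ A ⇒ A^F ⇒ F^F ⇒ a^F ⇒ a^a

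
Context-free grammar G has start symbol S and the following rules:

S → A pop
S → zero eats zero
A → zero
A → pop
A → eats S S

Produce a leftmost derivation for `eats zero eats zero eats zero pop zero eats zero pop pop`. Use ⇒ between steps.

S ⇒ A pop   [S → A pop]
A pop ⇒ eats S S pop   [A → eats S S]
eats S S pop ⇒ eats zero eats zero S pop   [S → zero eats zero]
eats zero eats zero S pop ⇒ eats zero eats zero A pop pop   [S → A pop]
eats zero eats zero A pop pop ⇒ eats zero eats zero eats S S pop pop   [A → eats S S]
eats zero eats zero eats S S pop pop ⇒ eats zero eats zero eats A pop S pop pop   [S → A pop]
eats zero eats zero eats A pop S pop pop ⇒ eats zero eats zero eats zero pop S pop pop   [A → zero]
eats zero eats zero eats zero pop S pop pop ⇒ eats zero eats zero eats zero pop zero eats zero pop pop   [S → zero eats zero]

S ⇒ A pop ⇒ eats S S pop ⇒ eats zero eats zero S pop ⇒ eats zero eats zero A pop pop ⇒ eats zero eats zero eats S S pop pop ⇒ eats zero eats zero eats A pop S pop pop ⇒ eats zero eats zero eats zero pop S pop pop ⇒ eats zero eats zero eats zero pop zero eats zero pop pop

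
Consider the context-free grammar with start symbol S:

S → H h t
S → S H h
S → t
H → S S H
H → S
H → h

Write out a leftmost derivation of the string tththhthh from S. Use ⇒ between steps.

S⇒SHh⇒tHh⇒tSSHh⇒tSHhSHh⇒tHhtHhSHh⇒tShtHhSHh⇒tthtHhSHh⇒tththhSHh⇒tththhtHh⇒tththhthh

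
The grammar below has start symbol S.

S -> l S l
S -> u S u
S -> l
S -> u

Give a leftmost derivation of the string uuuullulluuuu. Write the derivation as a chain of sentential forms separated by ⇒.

S ⇒ uSu ⇒ uuSuu ⇒ uuuSuuu ⇒ uuuuSuuuu ⇒ uuuulSluuuu ⇒ uuuullSlluuuu ⇒ uuuullulluuuu

S ⇒ uSu   [S -> u S u]
uSu ⇒ uuSuu   [S -> u S u]
uuSuu ⇒ uuuSuuu   [S -> u S u]
uuuSuuu ⇒ uuuuSuuuu   [S -> u S u]
uuuuSuuuu ⇒ uuuulSluuuu   [S -> l S l]
uuuulSluuuu ⇒ uuuullSlluuuu   [S -> l S l]
uuuullSlluuuu ⇒ uuuullulluuuu   [S -> u]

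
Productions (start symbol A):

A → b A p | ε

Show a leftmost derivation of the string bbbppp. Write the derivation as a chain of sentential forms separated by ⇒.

A ⇒ bAp   [A → b A p]
bAp ⇒ bbApp   [A → b A p]
bbApp ⇒ bbbAppp   [A → b A p]
bbbAppp ⇒ bbbppp   [A → ε]

A ⇒ bAp ⇒ bbApp ⇒ bbbAppp ⇒ bbbppp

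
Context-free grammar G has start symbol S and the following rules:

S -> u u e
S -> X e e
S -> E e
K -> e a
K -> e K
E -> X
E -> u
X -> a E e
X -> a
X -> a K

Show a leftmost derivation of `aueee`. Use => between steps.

S => Xee => aEeee => aueee

S => Xee   [S -> X e e]
Xee => aEeee   [X -> a E e]
aEeee => aueee   [E -> u]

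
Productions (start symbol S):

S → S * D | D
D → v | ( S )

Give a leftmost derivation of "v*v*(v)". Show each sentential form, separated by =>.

S => S*D   [S → S * D]
S*D => S*D*D   [S → S * D]
S*D*D => D*D*D   [S → D]
D*D*D => v*D*D   [D → v]
v*D*D => v*v*D   [D → v]
v*v*D => v*v*(S)   [D → ( S )]
v*v*(S) => v*v*(D)   [S → D]
v*v*(D) => v*v*(v)   [D → v]

S => S*D => S*D*D => D*D*D => v*D*D => v*v*D => v*v*(S) => v*v*(D) => v*v*(v)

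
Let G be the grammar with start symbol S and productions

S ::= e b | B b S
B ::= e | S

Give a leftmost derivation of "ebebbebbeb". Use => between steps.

S => BbS => SbS => BbSbS => ebSbS => ebBbSbS => ebSbSbS => ebebbSbS => ebebbebbS => ebebbebbeb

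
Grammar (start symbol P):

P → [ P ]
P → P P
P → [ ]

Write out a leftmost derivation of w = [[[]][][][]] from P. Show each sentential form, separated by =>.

P => [P] => [PP] => [PPP] => [PPPP] => [[P]PPP] => [[[]]PPP] => [[[]][]PP] => [[[]][][]P] => [[[]][][][]]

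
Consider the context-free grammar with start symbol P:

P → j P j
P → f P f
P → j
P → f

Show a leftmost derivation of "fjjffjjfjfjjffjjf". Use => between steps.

P => fPf => fjPjf => fjjPjjf => fjjfPfjjf => fjjffPffjjf => fjjffjPjffjjf => fjjffjjPjjffjjf => fjjffjjfPfjjffjjf => fjjffjjfjfjjffjjf

P => fPf   [P → f P f]
fPf => fjPjf   [P → j P j]
fjPjf => fjjPjjf   [P → j P j]
fjjPjjf => fjjfPfjjf   [P → f P f]
fjjfPfjjf => fjjffPffjjf   [P → f P f]
fjjffPffjjf => fjjffjPjffjjf   [P → j P j]
fjjffjPjffjjf => fjjffjjPjjffjjf   [P → j P j]
fjjffjjPjjffjjf => fjjffjjfPfjjffjjf   [P → f P f]
fjjffjjfPfjjffjjf => fjjffjjfjfjjffjjf   [P → j]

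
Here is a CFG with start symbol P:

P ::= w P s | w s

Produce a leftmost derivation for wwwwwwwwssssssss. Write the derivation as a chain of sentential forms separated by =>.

P => wPs => wwPss => wwwPsss => wwwwPssss => wwwwwPsssss => wwwwwwPssssss => wwwwwwwPsssssss => wwwwwwwwssssssss

P => wPs   [P ::= w P s]
wPs => wwPss   [P ::= w P s]
wwPss => wwwPsss   [P ::= w P s]
wwwPsss => wwwwPssss   [P ::= w P s]
wwwwPssss => wwwwwPsssss   [P ::= w P s]
wwwwwPsssss => wwwwwwPssssss   [P ::= w P s]
wwwwwwPssssss => wwwwwwwPsssssss   [P ::= w P s]
wwwwwwwPsssssss => wwwwwwwwssssssss   [P ::= w s]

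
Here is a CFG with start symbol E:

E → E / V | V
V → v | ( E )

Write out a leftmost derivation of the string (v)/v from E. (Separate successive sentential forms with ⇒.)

E ⇒ E/V   [E → E / V]
E/V ⇒ V/V   [E → V]
V/V ⇒ (E)/V   [V → ( E )]
(E)/V ⇒ (V)/V   [E → V]
(V)/V ⇒ (v)/V   [V → v]
(v)/V ⇒ (v)/v   [V → v]

E ⇒ E/V ⇒ V/V ⇒ (E)/V ⇒ (V)/V ⇒ (v)/V ⇒ (v)/v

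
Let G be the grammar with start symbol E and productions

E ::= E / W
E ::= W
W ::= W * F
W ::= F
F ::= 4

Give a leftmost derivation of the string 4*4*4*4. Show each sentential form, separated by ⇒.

E⇒W⇒W*F⇒W*F*F⇒W*F*F*F⇒F*F*F*F⇒4*F*F*F⇒4*4*F*F⇒4*4*4*F⇒4*4*4*4

E ⇒ W   [E ::= W]
W ⇒ W*F   [W ::= W * F]
W*F ⇒ W*F*F   [W ::= W * F]
W*F*F ⇒ W*F*F*F   [W ::= W * F]
W*F*F*F ⇒ F*F*F*F   [W ::= F]
F*F*F*F ⇒ 4*F*F*F   [F ::= 4]
4*F*F*F ⇒ 4*4*F*F   [F ::= 4]
4*4*F*F ⇒ 4*4*4*F   [F ::= 4]
4*4*4*F ⇒ 4*4*4*4   [F ::= 4]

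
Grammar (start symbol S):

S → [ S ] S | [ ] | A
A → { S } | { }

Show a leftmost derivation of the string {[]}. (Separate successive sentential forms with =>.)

S => A => {S} => {[]}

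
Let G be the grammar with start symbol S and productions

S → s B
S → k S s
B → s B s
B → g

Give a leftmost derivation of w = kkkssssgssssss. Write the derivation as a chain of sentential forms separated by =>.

S=>kSs=>kkSss=>kkkSsss=>kkksBsss=>kkkssBssss=>kkksssBsssss=>kkkssssBssssss=>kkkssssgssssss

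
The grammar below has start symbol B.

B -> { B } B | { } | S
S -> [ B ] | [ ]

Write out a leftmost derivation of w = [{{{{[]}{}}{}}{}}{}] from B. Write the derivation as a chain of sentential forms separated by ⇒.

B ⇒ S   [B -> S]
S ⇒ [B]   [S -> [ B ]]
[B] ⇒ [{B}B]   [B -> { B } B]
[{B}B] ⇒ [{{B}B}B]   [B -> { B } B]
[{{B}B}B] ⇒ [{{{B}B}B}B]   [B -> { B } B]
[{{{B}B}B}B] ⇒ [{{{{B}B}B}B}B]   [B -> { B } B]
[{{{{B}B}B}B}B] ⇒ [{{{{S}B}B}B}B]   [B -> S]
[{{{{S}B}B}B}B] ⇒ [{{{{[]}B}B}B}B]   [S -> [ ]]
[{{{{[]}B}B}B}B] ⇒ [{{{{[]}{}}B}B}B]   [B -> { }]
[{{{{[]}{}}B}B}B] ⇒ [{{{{[]}{}}{}}B}B]   [B -> { }]
[{{{{[]}{}}{}}B}B] ⇒ [{{{{[]}{}}{}}{}}B]   [B -> { }]
[{{{{[]}{}}{}}{}}B] ⇒ [{{{{[]}{}}{}}{}}{}]   [B -> { }]

B ⇒ S ⇒ [B] ⇒ [{B}B] ⇒ [{{B}B}B] ⇒ [{{{B}B}B}B] ⇒ [{{{{B}B}B}B}B] ⇒ [{{{{S}B}B}B}B] ⇒ [{{{{[]}B}B}B}B] ⇒ [{{{{[]}{}}B}B}B] ⇒ [{{{{[]}{}}{}}B}B] ⇒ [{{{{[]}{}}{}}{}}B] ⇒ [{{{{[]}{}}{}}{}}{}]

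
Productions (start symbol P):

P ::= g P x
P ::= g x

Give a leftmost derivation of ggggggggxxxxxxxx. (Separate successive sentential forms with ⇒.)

P ⇒ gPx   [P ::= g P x]
gPx ⇒ ggPxx   [P ::= g P x]
ggPxx ⇒ gggPxxx   [P ::= g P x]
gggPxxx ⇒ ggggPxxxx   [P ::= g P x]
ggggPxxxx ⇒ gggggPxxxxx   [P ::= g P x]
gggggPxxxxx ⇒ ggggggPxxxxxx   [P ::= g P x]
ggggggPxxxxxx ⇒ gggggggPxxxxxxx   [P ::= g P x]
gggggggPxxxxxxx ⇒ ggggggggxxxxxxxx   [P ::= g x]

P ⇒ gPx ⇒ ggPxx ⇒ gggPxxx ⇒ ggggPxxxx ⇒ gggggPxxxxx ⇒ ggggggPxxxxxx ⇒ gggggggPxxxxxxx ⇒ ggggggggxxxxxxxx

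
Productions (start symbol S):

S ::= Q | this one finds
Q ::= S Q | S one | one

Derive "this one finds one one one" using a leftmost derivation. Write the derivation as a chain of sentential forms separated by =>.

S => Q => S Q => Q Q => S Q Q => Q Q Q => S Q Q Q => this one finds Q Q Q => this one finds one Q Q => this one finds one one Q => this one finds one one one

S => Q   [S ::= Q]
Q => S Q   [Q ::= S Q]
S Q => Q Q   [S ::= Q]
Q Q => S Q Q   [Q ::= S Q]
S Q Q => Q Q Q   [S ::= Q]
Q Q Q => S Q Q Q   [Q ::= S Q]
S Q Q Q => this one finds Q Q Q   [S ::= this one finds]
this one finds Q Q Q => this one finds one Q Q   [Q ::= one]
this one finds one Q Q => this one finds one one Q   [Q ::= one]
this one finds one one Q => this one finds one one one   [Q ::= one]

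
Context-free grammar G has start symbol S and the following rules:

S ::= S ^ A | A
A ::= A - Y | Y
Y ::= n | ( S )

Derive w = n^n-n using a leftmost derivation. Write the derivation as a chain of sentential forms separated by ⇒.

S ⇒ S^A ⇒ A^A ⇒ Y^A ⇒ n^A ⇒ n^A-Y ⇒ n^Y-Y ⇒ n^n-Y ⇒ n^n-n

S ⇒ S^A   [S ::= S ^ A]
S^A ⇒ A^A   [S ::= A]
A^A ⇒ Y^A   [A ::= Y]
Y^A ⇒ n^A   [Y ::= n]
n^A ⇒ n^A-Y   [A ::= A - Y]
n^A-Y ⇒ n^Y-Y   [A ::= Y]
n^Y-Y ⇒ n^n-Y   [Y ::= n]
n^n-Y ⇒ n^n-n   [Y ::= n]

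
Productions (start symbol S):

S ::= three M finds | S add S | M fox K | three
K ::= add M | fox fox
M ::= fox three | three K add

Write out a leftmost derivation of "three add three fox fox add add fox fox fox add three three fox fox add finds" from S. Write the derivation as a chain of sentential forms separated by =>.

S => S add S   [S ::= S add S]
S add S => M fox K add S   [S ::= M fox K]
M fox K add S => three K add fox K add S   [M ::= three K add]
three K add fox K add S => three add M add fox K add S   [K ::= add M]
three add M add fox K add S => three add three K add add fox K add S   [M ::= three K add]
three add three K add add fox K add S => three add three fox fox add add fox K add S   [K ::= fox fox]
three add three fox fox add add fox K add S => three add three fox fox add add fox fox fox add S   [K ::= fox fox]
three add three fox fox add add fox fox fox add S => three add three fox fox add add fox fox fox add three M finds   [S ::= three M finds]
three add three fox fox add add fox fox fox add three M finds => three add three fox fox add add fox fox fox add three three K add finds   [M ::= three K add]
three add three fox fox add add fox fox fox add three three K add finds => three add three fox fox add add fox fox fox add three three fox fox add finds   [K ::= fox fox]

S => S add S => M fox K add S => three K add fox K add S => three add M add fox K add S => three add three K add add fox K add S => three add three fox fox add add fox K add S => three add three fox fox add add fox fox fox add S => three add three fox fox add add fox fox fox add three M finds => three add three fox fox add add fox fox fox add three three K add finds => three add three fox fox add add fox fox fox add three three fox fox add finds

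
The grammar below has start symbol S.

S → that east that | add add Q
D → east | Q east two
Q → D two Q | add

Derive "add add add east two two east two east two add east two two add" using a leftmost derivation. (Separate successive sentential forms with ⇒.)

S ⇒ add add Q ⇒ add add D two Q ⇒ add add Q east two two Q ⇒ add add D two Q east two two Q ⇒ add add Q east two two Q east two two Q ⇒ add add add east two two Q east two two Q ⇒ add add add east two two D two Q east two two Q ⇒ add add add east two two east two Q east two two Q ⇒ add add add east two two east two D two Q east two two Q ⇒ add add add east two two east two east two Q east two two Q ⇒ add add add east two two east two east two add east two two Q ⇒ add add add east two two east two east two add east two two add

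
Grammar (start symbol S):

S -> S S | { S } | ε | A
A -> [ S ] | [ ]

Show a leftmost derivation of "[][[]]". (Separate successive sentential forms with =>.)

S=>SS=>AS=>[]S=>[]A=>[][S]=>[][A]=>[][[]]

S => SS   [S -> S S]
SS => AS   [S -> A]
AS => []S   [A -> [ ]]
[]S => []A   [S -> A]
[]A => [][S]   [A -> [ S ]]
[][S] => [][A]   [S -> A]
[][A] => [][[]]   [A -> [ ]]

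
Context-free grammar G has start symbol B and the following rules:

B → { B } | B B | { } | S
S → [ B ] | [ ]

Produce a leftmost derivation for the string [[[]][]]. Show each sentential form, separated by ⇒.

B ⇒ S ⇒ [B] ⇒ [BB] ⇒ [SB] ⇒ [[B]B] ⇒ [[S]B] ⇒ [[[]]B] ⇒ [[[]]S] ⇒ [[[]][]]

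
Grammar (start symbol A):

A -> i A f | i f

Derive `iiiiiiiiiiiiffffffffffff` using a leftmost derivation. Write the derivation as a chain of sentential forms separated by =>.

A => iAf => iiAff => iiiAfff => iiiiAffff => iiiiiAfffff => iiiiiiAffffff => iiiiiiiAfffffff => iiiiiiiiAffffffff => iiiiiiiiiAfffffffff => iiiiiiiiiiAffffffffff => iiiiiiiiiiiAfffffffffff => iiiiiiiiiiiiffffffffffff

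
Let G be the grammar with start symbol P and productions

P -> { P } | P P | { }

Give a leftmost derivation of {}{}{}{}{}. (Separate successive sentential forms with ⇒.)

P ⇒ PP ⇒ PPP ⇒ PPPP ⇒ PPPPP ⇒ {}PPPP ⇒ {}{}PPP ⇒ {}{}{}PP ⇒ {}{}{}{}P ⇒ {}{}{}{}{}

P ⇒ PP   [P -> P P]
PP ⇒ PPP   [P -> P P]
PPP ⇒ PPPP   [P -> P P]
PPPP ⇒ PPPPP   [P -> P P]
PPPPP ⇒ {}PPPP   [P -> { }]
{}PPPP ⇒ {}{}PPP   [P -> { }]
{}{}PPP ⇒ {}{}{}PP   [P -> { }]
{}{}{}PP ⇒ {}{}{}{}P   [P -> { }]
{}{}{}{}P ⇒ {}{}{}{}{}   [P -> { }]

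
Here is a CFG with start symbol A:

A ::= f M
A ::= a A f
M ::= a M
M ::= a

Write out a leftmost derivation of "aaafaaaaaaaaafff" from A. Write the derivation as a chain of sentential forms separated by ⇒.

A ⇒ aAf   [A ::= a A f]
aAf ⇒ aaAff   [A ::= a A f]
aaAff ⇒ aaaAfff   [A ::= a A f]
aaaAfff ⇒ aaafMfff   [A ::= f M]
aaafMfff ⇒ aaafaMfff   [M ::= a M]
aaafaMfff ⇒ aaafaaMfff   [M ::= a M]
aaafaaMfff ⇒ aaafaaaMfff   [M ::= a M]
aaafaaaMfff ⇒ aaafaaaaMfff   [M ::= a M]
aaafaaaaMfff ⇒ aaafaaaaaMfff   [M ::= a M]
aaafaaaaaMfff ⇒ aaafaaaaaaMfff   [M ::= a M]
aaafaaaaaaMfff ⇒ aaafaaaaaaaMfff   [M ::= a M]
aaafaaaaaaaMfff ⇒ aaafaaaaaaaaMfff   [M ::= a M]
aaafaaaaaaaaMfff ⇒ aaafaaaaaaaaafff   [M ::= a]

A⇒aAf⇒aaAff⇒aaaAfff⇒aaafMfff⇒aaafaMfff⇒aaafaaMfff⇒aaafaaaMfff⇒aaafaaaaMfff⇒aaafaaaaaMfff⇒aaafaaaaaaMfff⇒aaafaaaaaaaMfff⇒aaafaaaaaaaaMfff⇒aaafaaaaaaaaafff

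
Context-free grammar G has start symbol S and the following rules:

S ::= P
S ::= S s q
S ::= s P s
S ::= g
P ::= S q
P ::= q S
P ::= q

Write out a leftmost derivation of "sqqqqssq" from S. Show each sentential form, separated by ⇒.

S ⇒ Ssq ⇒ sPssq ⇒ sqSssq ⇒ sqPssq ⇒ sqSqssq ⇒ sqPqssq ⇒ sqqSqssq ⇒ sqqPqssq ⇒ sqqqqssq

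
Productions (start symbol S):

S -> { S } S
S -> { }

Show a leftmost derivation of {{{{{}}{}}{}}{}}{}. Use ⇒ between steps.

S ⇒ {S}S   [S -> { S } S]
{S}S ⇒ {{S}S}S   [S -> { S } S]
{{S}S}S ⇒ {{{S}S}S}S   [S -> { S } S]
{{{S}S}S}S ⇒ {{{{S}S}S}S}S   [S -> { S } S]
{{{{S}S}S}S}S ⇒ {{{{{}}S}S}S}S   [S -> { }]
{{{{{}}S}S}S}S ⇒ {{{{{}}{}}S}S}S   [S -> { }]
{{{{{}}{}}S}S}S ⇒ {{{{{}}{}}{}}S}S   [S -> { }]
{{{{{}}{}}{}}S}S ⇒ {{{{{}}{}}{}}{}}S   [S -> { }]
{{{{{}}{}}{}}{}}S ⇒ {{{{{}}{}}{}}{}}{}   [S -> { }]

S ⇒ {S}S ⇒ {{S}S}S ⇒ {{{S}S}S}S ⇒ {{{{S}S}S}S}S ⇒ {{{{{}}S}S}S}S ⇒ {{{{{}}{}}S}S}S ⇒ {{{{{}}{}}{}}S}S ⇒ {{{{{}}{}}{}}{}}S ⇒ {{{{{}}{}}{}}{}}{}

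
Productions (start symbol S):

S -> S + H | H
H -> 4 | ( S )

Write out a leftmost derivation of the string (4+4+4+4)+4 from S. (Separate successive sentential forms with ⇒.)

S ⇒ S+H ⇒ H+H ⇒ (S)+H ⇒ (S+H)+H ⇒ (S+H+H)+H ⇒ (S+H+H+H)+H ⇒ (H+H+H+H)+H ⇒ (4+H+H+H)+H ⇒ (4+4+H+H)+H ⇒ (4+4+4+H)+H ⇒ (4+4+4+4)+H ⇒ (4+4+4+4)+4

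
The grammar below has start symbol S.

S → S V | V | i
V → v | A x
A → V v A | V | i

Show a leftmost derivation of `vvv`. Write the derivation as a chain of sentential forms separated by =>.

S => SV => SVV => VVV => vVV => vvV => vvv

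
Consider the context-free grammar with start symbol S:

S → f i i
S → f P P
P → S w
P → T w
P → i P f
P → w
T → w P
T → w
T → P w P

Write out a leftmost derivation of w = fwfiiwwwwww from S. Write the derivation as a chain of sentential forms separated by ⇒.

S⇒fPP⇒fTwP⇒fPwPwP⇒fTwwPwP⇒fwPwwPwP⇒fwSwwwPwP⇒fwfiiwwwPwP⇒fwfiiwwwwwP⇒fwfiiwwwwww

S ⇒ fPP   [S → f P P]
fPP ⇒ fTwP   [P → T w]
fTwP ⇒ fPwPwP   [T → P w P]
fPwPwP ⇒ fTwwPwP   [P → T w]
fTwwPwP ⇒ fwPwwPwP   [T → w P]
fwPwwPwP ⇒ fwSwwwPwP   [P → S w]
fwSwwwPwP ⇒ fwfiiwwwPwP   [S → f i i]
fwfiiwwwPwP ⇒ fwfiiwwwwwP   [P → w]
fwfiiwwwwwP ⇒ fwfiiwwwwww   [P → w]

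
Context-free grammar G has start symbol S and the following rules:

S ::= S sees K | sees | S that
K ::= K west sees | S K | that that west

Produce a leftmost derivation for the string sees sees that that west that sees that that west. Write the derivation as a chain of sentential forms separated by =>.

S => S sees K   [S ::= S sees K]
S sees K => S that sees K   [S ::= S that]
S that sees K => S sees K that sees K   [S ::= S sees K]
S sees K that sees K => sees sees K that sees K   [S ::= sees]
sees sees K that sees K => sees sees that that west that sees K   [K ::= that that west]
sees sees that that west that sees K => sees sees that that west that sees that that west   [K ::= that that west]

S => S sees K => S that sees K => S sees K that sees K => sees sees K that sees K => sees sees that that west that sees K => sees sees that that west that sees that that west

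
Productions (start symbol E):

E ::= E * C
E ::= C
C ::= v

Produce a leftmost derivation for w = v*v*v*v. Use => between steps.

E => E*C => E*C*C => E*C*C*C => C*C*C*C => v*C*C*C => v*v*C*C => v*v*v*C => v*v*v*v

E => E*C   [E ::= E * C]
E*C => E*C*C   [E ::= E * C]
E*C*C => E*C*C*C   [E ::= E * C]
E*C*C*C => C*C*C*C   [E ::= C]
C*C*C*C => v*C*C*C   [C ::= v]
v*C*C*C => v*v*C*C   [C ::= v]
v*v*C*C => v*v*v*C   [C ::= v]
v*v*v*C => v*v*v*v   [C ::= v]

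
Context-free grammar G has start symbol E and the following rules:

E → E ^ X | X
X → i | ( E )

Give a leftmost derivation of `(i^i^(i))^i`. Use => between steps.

E => E^X => X^X => (E)^X => (E^X)^X => (E^X^X)^X => (X^X^X)^X => (i^X^X)^X => (i^i^X)^X => (i^i^(E))^X => (i^i^(X))^X => (i^i^(i))^X => (i^i^(i))^i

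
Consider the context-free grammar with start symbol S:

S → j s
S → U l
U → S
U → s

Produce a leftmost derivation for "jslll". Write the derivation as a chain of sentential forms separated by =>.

S=>Ul=>Sl=>Ull=>Sll=>Ulll=>Slll=>jslll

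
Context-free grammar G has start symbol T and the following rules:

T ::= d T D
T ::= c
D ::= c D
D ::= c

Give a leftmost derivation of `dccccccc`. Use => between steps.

T => dTD => dcD => dccD => dcccD => dccccD => dcccccD => dccccccD => dccccccc

T => dTD   [T ::= d T D]
dTD => dcD   [T ::= c]
dcD => dccD   [D ::= c D]
dccD => dcccD   [D ::= c D]
dcccD => dccccD   [D ::= c D]
dccccD => dcccccD   [D ::= c D]
dcccccD => dccccccD   [D ::= c D]
dccccccD => dccccccc   [D ::= c]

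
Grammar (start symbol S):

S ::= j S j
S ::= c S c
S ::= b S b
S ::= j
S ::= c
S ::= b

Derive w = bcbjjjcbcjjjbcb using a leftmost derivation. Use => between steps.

S => bSb => bcScb => bcbSbcb => bcbjSjbcb => bcbjjSjjbcb => bcbjjjSjjjbcb => bcbjjjcScjjjbcb => bcbjjjcbcjjjbcb

S => bSb   [S ::= b S b]
bSb => bcScb   [S ::= c S c]
bcScb => bcbSbcb   [S ::= b S b]
bcbSbcb => bcbjSjbcb   [S ::= j S j]
bcbjSjbcb => bcbjjSjjbcb   [S ::= j S j]
bcbjjSjjbcb => bcbjjjSjjjbcb   [S ::= j S j]
bcbjjjSjjjbcb => bcbjjjcScjjjbcb   [S ::= c S c]
bcbjjjcScjjjbcb => bcbjjjcbcjjjbcb   [S ::= b]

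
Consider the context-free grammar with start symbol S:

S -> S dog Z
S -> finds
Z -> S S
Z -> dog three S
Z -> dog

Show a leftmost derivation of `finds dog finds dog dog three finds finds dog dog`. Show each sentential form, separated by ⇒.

S ⇒ S dog Z   [S -> S dog Z]
S dog Z ⇒ S dog Z dog Z   [S -> S dog Z]
S dog Z dog Z ⇒ finds dog Z dog Z   [S -> finds]
finds dog Z dog Z ⇒ finds dog S S dog Z   [Z -> S S]
finds dog S S dog Z ⇒ finds dog S dog Z S dog Z   [S -> S dog Z]
finds dog S dog Z S dog Z ⇒ finds dog finds dog Z S dog Z   [S -> finds]
finds dog finds dog Z S dog Z ⇒ finds dog finds dog dog three S S dog Z   [Z -> dog three S]
finds dog finds dog dog three S S dog Z ⇒ finds dog finds dog dog three finds S dog Z   [S -> finds]
finds dog finds dog dog three finds S dog Z ⇒ finds dog finds dog dog three finds finds dog Z   [S -> finds]
finds dog finds dog dog three finds finds dog Z ⇒ finds dog finds dog dog three finds finds dog dog   [Z -> dog]

S ⇒ S dog Z ⇒ S dog Z dog Z ⇒ finds dog Z dog Z ⇒ finds dog S S dog Z ⇒ finds dog S dog Z S dog Z ⇒ finds dog finds dog Z S dog Z ⇒ finds dog finds dog dog three S S dog Z ⇒ finds dog finds dog dog three finds S dog Z ⇒ finds dog finds dog dog three finds finds dog Z ⇒ finds dog finds dog dog three finds finds dog dog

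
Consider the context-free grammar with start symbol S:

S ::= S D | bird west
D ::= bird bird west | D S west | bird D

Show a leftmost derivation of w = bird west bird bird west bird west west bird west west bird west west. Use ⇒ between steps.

S ⇒ S D   [S ::= S D]
S D ⇒ bird west D   [S ::= bird west]
bird west D ⇒ bird west D S west   [D ::= D S west]
bird west D S west ⇒ bird west D S west S west   [D ::= D S west]
bird west D S west S west ⇒ bird west D S west S west S west   [D ::= D S west]
bird west D S west S west S west ⇒ bird west bird bird west S west S west S west   [D ::= bird bird west]
bird west bird bird west S west S west S west ⇒ bird west bird bird west bird west west S west S west   [S ::= bird west]
bird west bird bird west bird west west S west S west ⇒ bird west bird bird west bird west west bird west west S west   [S ::= bird west]
bird west bird bird west bird west west bird west west S west ⇒ bird west bird bird west bird west west bird west west bird west west   [S ::= bird west]

S ⇒ S D ⇒ bird west D ⇒ bird west D S west ⇒ bird west D S west S west ⇒ bird west D S west S west S west ⇒ bird west bird bird west S west S west S west ⇒ bird west bird bird west bird west west S west S west ⇒ bird west bird bird west bird west west bird west west S west ⇒ bird west bird bird west bird west west bird west west bird west west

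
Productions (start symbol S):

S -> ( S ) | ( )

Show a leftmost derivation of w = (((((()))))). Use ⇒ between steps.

S⇒(S)⇒((S))⇒(((S)))⇒((((S))))⇒(((((S)))))⇒(((((())))))

S ⇒ (S)   [S -> ( S )]
(S) ⇒ ((S))   [S -> ( S )]
((S)) ⇒ (((S)))   [S -> ( S )]
(((S))) ⇒ ((((S))))   [S -> ( S )]
((((S)))) ⇒ (((((S)))))   [S -> ( S )]
(((((S))))) ⇒ (((((())))))   [S -> ( )]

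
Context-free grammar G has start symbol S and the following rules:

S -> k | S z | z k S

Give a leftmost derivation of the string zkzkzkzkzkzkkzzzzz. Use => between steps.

S => Sz => Szz => zkSzz => zkzkSzz => zkzkzkSzz => zkzkzkSzzz => zkzkzkSzzzz => zkzkzkzkSzzzz => zkzkzkzkzkSzzzz => zkzkzkzkzkzkSzzzz => zkzkzkzkzkzkSzzzzz => zkzkzkzkzkzkkzzzzz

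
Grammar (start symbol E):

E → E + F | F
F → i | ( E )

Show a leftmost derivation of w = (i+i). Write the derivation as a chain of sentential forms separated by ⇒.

E ⇒ F   [E → F]
F ⇒ (E)   [F → ( E )]
(E) ⇒ (E+F)   [E → E + F]
(E+F) ⇒ (F+F)   [E → F]
(F+F) ⇒ (i+F)   [F → i]
(i+F) ⇒ (i+i)   [F → i]

E ⇒ F ⇒ (E) ⇒ (E+F) ⇒ (F+F) ⇒ (i+F) ⇒ (i+i)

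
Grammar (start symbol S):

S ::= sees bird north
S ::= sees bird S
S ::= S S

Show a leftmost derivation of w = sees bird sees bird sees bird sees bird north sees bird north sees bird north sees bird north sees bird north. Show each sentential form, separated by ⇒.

S ⇒ S S ⇒ S S S ⇒ sees bird S S S ⇒ sees bird S S S S ⇒ sees bird sees bird S S S S ⇒ sees bird sees bird S S S S S ⇒ sees bird sees bird sees bird S S S S S ⇒ sees bird sees bird sees bird sees bird north S S S S ⇒ sees bird sees bird sees bird sees bird north sees bird north S S S ⇒ sees bird sees bird sees bird sees bird north sees bird north sees bird north S S ⇒ sees bird sees bird sees bird sees bird north sees bird north sees bird north sees bird north S ⇒ sees bird sees bird sees bird sees bird north sees bird north sees bird north sees bird north sees bird north

S ⇒ S S   [S ::= S S]
S S ⇒ S S S   [S ::= S S]
S S S ⇒ sees bird S S S   [S ::= sees bird S]
sees bird S S S ⇒ sees bird S S S S   [S ::= S S]
sees bird S S S S ⇒ sees bird sees bird S S S S   [S ::= sees bird S]
sees bird sees bird S S S S ⇒ sees bird sees bird S S S S S   [S ::= S S]
sees bird sees bird S S S S S ⇒ sees bird sees bird sees bird S S S S S   [S ::= sees bird S]
sees bird sees bird sees bird S S S S S ⇒ sees bird sees bird sees bird sees bird north S S S S   [S ::= sees bird north]
sees bird sees bird sees bird sees bird north S S S S ⇒ sees bird sees bird sees bird sees bird north sees bird north S S S   [S ::= sees bird north]
sees bird sees bird sees bird sees bird north sees bird north S S S ⇒ sees bird sees bird sees bird sees bird north sees bird north sees bird north S S   [S ::= sees bird north]
sees bird sees bird sees bird sees bird north sees bird north sees bird north S S ⇒ sees bird sees bird sees bird sees bird north sees bird north sees bird north sees bird north S   [S ::= sees bird north]
sees bird sees bird sees bird sees bird north sees bird north sees bird north sees bird north S ⇒ sees bird sees bird sees bird sees bird north sees bird north sees bird north sees bird north sees bird north   [S ::= sees bird north]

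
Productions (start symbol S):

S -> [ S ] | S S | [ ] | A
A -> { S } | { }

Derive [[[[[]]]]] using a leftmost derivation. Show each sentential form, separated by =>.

S => [S] => [[S]] => [[[S]]] => [[[[S]]]] => [[[[[]]]]]

S => [S]   [S -> [ S ]]
[S] => [[S]]   [S -> [ S ]]
[[S]] => [[[S]]]   [S -> [ S ]]
[[[S]]] => [[[[S]]]]   [S -> [ S ]]
[[[[S]]]] => [[[[[]]]]]   [S -> [ ]]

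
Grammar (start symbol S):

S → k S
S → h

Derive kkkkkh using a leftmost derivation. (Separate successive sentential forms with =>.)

S => kS   [S → k S]
kS => kkS   [S → k S]
kkS => kkkS   [S → k S]
kkkS => kkkkS   [S → k S]
kkkkS => kkkkkS   [S → k S]
kkkkkS => kkkkkh   [S → h]

S => kS => kkS => kkkS => kkkkS => kkkkkS => kkkkkh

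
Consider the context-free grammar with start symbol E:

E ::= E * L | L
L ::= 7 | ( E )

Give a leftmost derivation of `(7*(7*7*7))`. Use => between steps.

E => L => (E) => (E*L) => (L*L) => (7*L) => (7*(E)) => (7*(E*L)) => (7*(E*L*L)) => (7*(L*L*L)) => (7*(7*L*L)) => (7*(7*7*L)) => (7*(7*7*7))

E => L   [E ::= L]
L => (E)   [L ::= ( E )]
(E) => (E*L)   [E ::= E * L]
(E*L) => (L*L)   [E ::= L]
(L*L) => (7*L)   [L ::= 7]
(7*L) => (7*(E))   [L ::= ( E )]
(7*(E)) => (7*(E*L))   [E ::= E * L]
(7*(E*L)) => (7*(E*L*L))   [E ::= E * L]
(7*(E*L*L)) => (7*(L*L*L))   [E ::= L]
(7*(L*L*L)) => (7*(7*L*L))   [L ::= 7]
(7*(7*L*L)) => (7*(7*7*L))   [L ::= 7]
(7*(7*7*L)) => (7*(7*7*7))   [L ::= 7]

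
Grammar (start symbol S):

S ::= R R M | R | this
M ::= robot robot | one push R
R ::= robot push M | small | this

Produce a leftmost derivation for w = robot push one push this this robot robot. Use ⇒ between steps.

S ⇒ R R M ⇒ robot push M R M ⇒ robot push one push R R M ⇒ robot push one push this R M ⇒ robot push one push this this M ⇒ robot push one push this this robot robot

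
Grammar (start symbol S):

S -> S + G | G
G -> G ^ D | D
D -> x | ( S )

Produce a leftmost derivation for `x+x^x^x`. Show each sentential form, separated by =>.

S => S+G => G+G => D+G => x+G => x+G^D => x+G^D^D => x+D^D^D => x+x^D^D => x+x^x^D => x+x^x^x

S => S+G   [S -> S + G]
S+G => G+G   [S -> G]
G+G => D+G   [G -> D]
D+G => x+G   [D -> x]
x+G => x+G^D   [G -> G ^ D]
x+G^D => x+G^D^D   [G -> G ^ D]
x+G^D^D => x+D^D^D   [G -> D]
x+D^D^D => x+x^D^D   [D -> x]
x+x^D^D => x+x^x^D   [D -> x]
x+x^x^D => x+x^x^x   [D -> x]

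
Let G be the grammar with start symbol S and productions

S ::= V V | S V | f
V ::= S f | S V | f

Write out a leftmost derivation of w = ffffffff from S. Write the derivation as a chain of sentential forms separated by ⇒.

S ⇒ SV ⇒ fV ⇒ fSV ⇒ fVVV ⇒ fSfVV ⇒ fffVV ⇒ fffSfV ⇒ fffSVfV ⇒ ffffVfV ⇒ ffffffV ⇒ ffffffSf ⇒ ffffffff

S ⇒ SV   [S ::= S V]
SV ⇒ fV   [S ::= f]
fV ⇒ fSV   [V ::= S V]
fSV ⇒ fVVV   [S ::= V V]
fVVV ⇒ fSfVV   [V ::= S f]
fSfVV ⇒ fffVV   [S ::= f]
fffVV ⇒ fffSfV   [V ::= S f]
fffSfV ⇒ fffSVfV   [S ::= S V]
fffSVfV ⇒ ffffVfV   [S ::= f]
ffffVfV ⇒ ffffffV   [V ::= f]
ffffffV ⇒ ffffffSf   [V ::= S f]
ffffffSf ⇒ ffffffff   [S ::= f]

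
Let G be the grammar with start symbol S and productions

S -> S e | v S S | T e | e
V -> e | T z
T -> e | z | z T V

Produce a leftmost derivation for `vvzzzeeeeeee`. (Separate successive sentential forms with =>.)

S => vSS => vvSSS => vvTeSS => vvzTVeSS => vvzzTVVeSS => vvzzzTVVVeSS => vvzzzeVVVeSS => vvzzzeeVVeSS => vvzzzeeeVeSS => vvzzzeeeeeSS => vvzzzeeeeeeS => vvzzzeeeeeee

S => vSS   [S -> v S S]
vSS => vvSSS   [S -> v S S]
vvSSS => vvTeSS   [S -> T e]
vvTeSS => vvzTVeSS   [T -> z T V]
vvzTVeSS => vvzzTVVeSS   [T -> z T V]
vvzzTVVeSS => vvzzzTVVVeSS   [T -> z T V]
vvzzzTVVVeSS => vvzzzeVVVeSS   [T -> e]
vvzzzeVVVeSS => vvzzzeeVVeSS   [V -> e]
vvzzzeeVVeSS => vvzzzeeeVeSS   [V -> e]
vvzzzeeeVeSS => vvzzzeeeeeSS   [V -> e]
vvzzzeeeeeSS => vvzzzeeeeeeS   [S -> e]
vvzzzeeeeeeS => vvzzzeeeeeee   [S -> e]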